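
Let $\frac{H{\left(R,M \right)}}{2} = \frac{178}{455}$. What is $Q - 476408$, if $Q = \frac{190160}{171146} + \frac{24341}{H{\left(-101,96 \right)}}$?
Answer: $- \frac{13565519507809}{30463988} \approx -4.453 \cdot 10^{5}$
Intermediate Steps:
$H{\left(R,M \right)} = \frac{356}{455}$ ($H{\left(R,M \right)} = 2 \cdot \frac{178}{455} = \frac{356}{455}$)
$Q = \frac{947768087295}{30463988}$ ($Q = \frac{190160}{171146} + \frac{24341}{\frac{356}{455}} = 190160 \cdot \frac{1}{171146} + 24341 \cdot \frac{455}{356} = \frac{95080}{85573} + \frac{11075155}{356} = \frac{947768087295}{30463988} \approx 31111.0$)
$Q - 476408 = \frac{947768087295}{30463988} - 476408 = - \frac{13565519507809}{30463988}$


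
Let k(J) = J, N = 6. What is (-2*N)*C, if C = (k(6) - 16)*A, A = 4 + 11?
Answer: 1800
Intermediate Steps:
A = 15
C = -150 (C = (6 - 16)*15 = -10*15 = -150)
(-2*N)*C = -2*6*(-150) = -12*(-150) = 1800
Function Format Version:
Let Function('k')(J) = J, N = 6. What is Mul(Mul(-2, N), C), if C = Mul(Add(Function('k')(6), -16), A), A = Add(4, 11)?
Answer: 1800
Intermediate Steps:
A = 15
C = -150 (C = Mul(Add(6, -16), 15) = Mul(-10, 15) = -150)
Mul(Mul(-2, N), C) = Mul(Mul(-2, 6), -150) = Mul(-12, -150) = 1800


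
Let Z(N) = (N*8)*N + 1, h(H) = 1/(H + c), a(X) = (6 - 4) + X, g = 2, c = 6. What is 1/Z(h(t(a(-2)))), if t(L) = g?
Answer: 8/9 ≈ 0.88889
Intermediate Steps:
a(X) = 2 + X
t(L) = 2
h(H) = 1/(6 + H) (h(H) = 1/(H + 6) = 1/(6 + H))
Z(N) = 1 + 8*N**2 (Z(N) = (8*N)*N + 1 = 8*N**2 + 1 = 1 + 8*N**2)
1/Z(h(t(a(-2)))) = 1/(1 + 8*(1/(6 + 2))**2) = 1/(1 + 8*(1/8)**2) = 1/(1 + 8*(1/64)) = 1/(1 + 1/8) = 1/(9/8) = 8/9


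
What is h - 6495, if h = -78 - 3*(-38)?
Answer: -6459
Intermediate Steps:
h = 36 (h = -78 + 114 = 36)
h - 6495 = 36 - 6495 = -6459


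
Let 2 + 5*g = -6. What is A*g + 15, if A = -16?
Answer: 203/5 ≈ 40.600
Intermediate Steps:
g = -8/5 (g = -⅖ + (⅕)*(-6) = -⅖ - 6/5 = -8/5 ≈ -1.6000)
A*g + 15 = -16*(-8/5) + 15 = 128/5 + 15 = 203/5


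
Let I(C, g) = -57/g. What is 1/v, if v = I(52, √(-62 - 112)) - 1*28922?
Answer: -1677476/48515961955 - 19*I*√174/48515961955 ≈ -3.4576e-5 - 5.1659e-9*I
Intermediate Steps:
v = -28922 + 19*I*√174/58 (v = -57/√(-62 - 112) - 1*28922 = -57*(-I*√174/174) - 28922 = -(-19)*I*√174/58 - 28922 = 19*I*√174/58 - 28922 = -28922 + 19*I*√174/58 ≈ -28922.0 + 4.3212*I)
1/v = 1/(-28922 + 19*I*√174/58)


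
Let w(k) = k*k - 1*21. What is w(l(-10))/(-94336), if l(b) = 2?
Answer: 17/94336 ≈ 0.00018021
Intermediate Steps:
w(k) = -21 + k**2 (w(k) = k**2 - 21 = -21 + k**2)
w(l(-10))/(-94336) = (-21 + 2**2)/(-94336) = (-21 + 4)*(-1/94336) = -17*(-1/94336) = 17/94336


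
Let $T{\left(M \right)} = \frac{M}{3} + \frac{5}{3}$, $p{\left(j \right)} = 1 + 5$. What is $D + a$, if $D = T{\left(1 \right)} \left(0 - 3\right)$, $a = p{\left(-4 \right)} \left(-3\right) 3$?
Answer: $-60$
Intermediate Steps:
$p{\left(j \right)} = 6$
$T{\left(M \right)} = \frac{5}{3} + \frac{M}{3}$ ($T{\left(M \right)} = M \frac{1}{3} + 5 \cdot \frac{1}{3} = \frac{M}{3} + \frac{5}{3} = \frac{5}{3} + \frac{M}{3}$)
$a = -54$ ($a = 6 \left(-3\right) 3 = \left(-18\right) 3 = -54$)
$D = -6$ ($D = \left(\frac{5}{3} + \frac{1}{3} \cdot 1\right) \left(0 - 3\right) = \left(\frac{5}{3} + \frac{1}{3}\right) \left(-3\right) = 2 \left(-3\right) = -6$)
$D + a = -6 - 54 = -60$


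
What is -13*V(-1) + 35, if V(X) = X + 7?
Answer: -43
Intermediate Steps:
V(X) = 7 + X
-13*V(-1) + 35 = -13*(7 - 1) + 35 = -13*6 + 35 = -78 + 35 = -43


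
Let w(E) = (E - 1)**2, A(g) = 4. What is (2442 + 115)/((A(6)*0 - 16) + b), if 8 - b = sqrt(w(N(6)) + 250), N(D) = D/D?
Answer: 10228/93 - 12785*sqrt(10)/186 ≈ -107.39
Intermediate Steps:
N(D) = 1
w(E) = (-1 + E)**2
b = 8 - 5*sqrt(10) (b = 8 - sqrt((-1 + 1)**2 + 250) = 8 - sqrt(0**2 + 250) = 8 - sqrt(0 + 250) = 8 - sqrt(250) = 8 - 5*sqrt(10) ≈ -7.8114)
(2442 + 115)/((A(6)*0 - 16) + b) = (2442 + 115)/((4*0 - 16) + (8 - 5*sqrt(10))) = 2557/((0 - 16) + (8 - 5*sqrt(10))) = 2557/(-16 + (8 - 5*sqrt(10))) = 2557/(-8 - 5*sqrt(10))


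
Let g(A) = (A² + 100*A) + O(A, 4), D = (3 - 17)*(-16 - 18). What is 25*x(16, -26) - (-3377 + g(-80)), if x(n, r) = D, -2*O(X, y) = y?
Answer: 16879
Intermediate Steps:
O(X, y) = -y/2
D = 476 (D = -14*(-34) = 476)
x(n, r) = 476
g(A) = -2 + A² + 100*A (g(A) = (A² + 100*A) - ½*4 = (A² + 100*A) - 2 = -2 + A² + 100*A)
25*x(16, -26) - (-3377 + g(-80)) = 25*476 - (-3377 + (-2 + (-80)² + 100*(-80))) = 11900 - (-3377 + (-2 + 6400 - 8000)) = 11900 - (-3377 - 1602) = 11900 - 1*(-4979) = 11900 + 4979 = 16879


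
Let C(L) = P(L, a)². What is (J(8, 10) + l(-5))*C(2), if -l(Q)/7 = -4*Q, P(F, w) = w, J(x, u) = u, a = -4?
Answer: -2080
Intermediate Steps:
C(L) = 16 (C(L) = (-4)² = 16)
l(Q) = 28*Q (l(Q) = -(-28)*Q = 28*Q)
(J(8, 10) + l(-5))*C(2) = (10 + 28*(-5))*16 = (10 - 140)*16 = -130*16 = -2080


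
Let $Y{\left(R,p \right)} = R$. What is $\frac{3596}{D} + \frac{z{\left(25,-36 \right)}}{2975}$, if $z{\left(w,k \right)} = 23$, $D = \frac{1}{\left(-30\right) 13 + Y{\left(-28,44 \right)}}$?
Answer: $- \frac{4471805777}{2975} \approx -1.5031 \cdot 10^{6}$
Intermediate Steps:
$D = - \frac{1}{418}$ ($D = \frac{1}{\left(-30\right) 13 - 28} = \frac{1}{-390 - 28} = \frac{1}{-418} = - \frac{1}{418} \approx -0.0023923$)
$\frac{3596}{D} + \frac{z{\left(25,-36 \right)}}{2975} = \frac{3596}{- \frac{1}{418}} + \frac{23}{2975} = 3596 \left(-418\right) + 23 \cdot \frac{1}{2975} = -1503128 + \frac{23}{2975} = - \frac{4471805777}{2975}$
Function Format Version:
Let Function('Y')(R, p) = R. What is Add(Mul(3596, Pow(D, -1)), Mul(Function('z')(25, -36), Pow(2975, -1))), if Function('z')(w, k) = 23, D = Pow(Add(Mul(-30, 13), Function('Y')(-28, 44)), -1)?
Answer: Rational(-4471805777, 2975) ≈ -1.5031e+6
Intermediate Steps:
D = Rational(-1, 418) (D = Pow(Add(Mul(-30, 13), -28), -1) = Pow(Add(-390, -28), -1) = Pow(-418, -1) = Rational(-1, 418) ≈ -0.0023923)
Add(Mul(3596, Pow(D, -1)), Mul(Function('z')(25, -36), Pow(2975, -1))) = Add(Mul(3596, Pow(Rational(-1, 418), -1)), Mul(23, Pow(2975, -1))) = Add(Mul(3596, -418), Mul(23, Rational(1, 2975))) = Add(-1503128, Rational(23, 2975)) = Rational(-4471805777, 2975)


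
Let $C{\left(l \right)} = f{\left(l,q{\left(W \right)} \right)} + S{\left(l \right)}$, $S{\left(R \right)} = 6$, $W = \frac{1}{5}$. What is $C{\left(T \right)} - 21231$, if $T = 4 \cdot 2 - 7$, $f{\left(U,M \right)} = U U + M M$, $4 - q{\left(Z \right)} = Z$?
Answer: $- \frac{530239}{25} \approx -21210.0$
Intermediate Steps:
$W = \frac{1}{5} \approx 0.2$
$q{\left(Z \right)} = 4 - Z$
$f{\left(U,M \right)} = M^{2} + U^{2}$ ($f{\left(U,M \right)} = U^{2} + M^{2} = M^{2} + U^{2}$)
$T = 1$ ($T = 8 - 7 = 1$)
$C{\left(l \right)} = \frac{511}{25} + l^{2}$ ($C{\left(l \right)} = \left(\left(4 - \frac{1}{5}\right)^{2} + l^{2}\right) + 6 = \left(\left(\frac{19}{5}\right)^{2} + l^{2}\right) + 6 = \left(\frac{361}{25} + l^{2}\right) + 6 = \frac{511}{25} + l^{2}$)
$C{\left(T \right)} - 21231 = \left(\frac{511}{25} + 1^{2}\right) - 21231 = \left(\frac{511}{25} + 1\right) - 21231 = \frac{536}{25} - 21231 = - \frac{530239}{25}$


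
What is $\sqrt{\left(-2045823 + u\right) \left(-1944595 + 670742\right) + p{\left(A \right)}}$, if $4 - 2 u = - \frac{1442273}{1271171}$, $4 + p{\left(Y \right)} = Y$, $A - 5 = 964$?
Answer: $\frac{\sqrt{16844369923091486999566794}}{2542342} \approx 1.6143 \cdot 10^{6}$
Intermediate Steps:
$A = 969$ ($A = 5 + 964 = 969$)
$p{\left(Y \right)} = -4 + Y$
$u = \frac{6526957}{2542342}$ ($u = 2 - \frac{\left(-1442273\right) \frac{1}{1271171}}{2} = 2 - - \frac{1442273}{2542342} = 2 + \frac{1442273}{2542342} = \frac{6526957}{2542342} \approx 2.5673$)
$\sqrt{\left(-2045823 + u\right) \left(-1944595 + 670742\right) + p{\left(A \right)}} = \sqrt{\left(-2045823 + \frac{6526957}{2542342}\right) \left(-1944595 + 670742\right) + \left(-4 + 969\right)} = \sqrt{\left(- \frac{5201175210509}{2542342}\right) \left(-1273853\right) + 965} = \sqrt{\frac{6625532645432521177}{2542342} + 965} = \sqrt{\frac{6625532647885881207}{2542342}} = \frac{\sqrt{16844369923091486999566794}}{2542342}$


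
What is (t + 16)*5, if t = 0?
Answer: 80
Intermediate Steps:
(t + 16)*5 = (0 + 16)*5 = 16*5 = 80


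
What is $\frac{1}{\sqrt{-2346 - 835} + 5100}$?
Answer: $\frac{5100}{26013181} - \frac{i \sqrt{3181}}{26013181} \approx 0.00019605 - 2.1681 \cdot 10^{-6} i$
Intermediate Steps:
$\frac{1}{\sqrt{-2346 - 835} + 5100} = \frac{1}{\sqrt{-3181} + 5100} = \frac{1}{i \sqrt{3181} + 5100} = \frac{1}{5100 + i \sqrt{3181}}$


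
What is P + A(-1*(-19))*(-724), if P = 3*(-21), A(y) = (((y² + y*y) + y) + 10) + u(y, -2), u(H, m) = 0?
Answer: -543787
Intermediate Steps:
A(y) = 10 + y + 2*y² (A(y) = (((y² + y*y) + y) + 10) + 0 = (((y² + y²) + y) + 10) + 0 = ((2*y² + y) + 10) + 0 = ((y + 2*y²) + 10) + 0 = (10 + y + 2*y²) + 0 = 10 + y + 2*y²)
P = -63
P + A(-1*(-19))*(-724) = -63 + (10 - 1*(-19) + 2*(-1*(-19))²)*(-724) = -63 + (10 + 19 + 2*19²)*(-724) = -63 + (10 + 19 + 2*361)*(-724) = -63 + (10 + 19 + 722)*(-724) = -63 + 751*(-724) = -63 - 543724 = -543787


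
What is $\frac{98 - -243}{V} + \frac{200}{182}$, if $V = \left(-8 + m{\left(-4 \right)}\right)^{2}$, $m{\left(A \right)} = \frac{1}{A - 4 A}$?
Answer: $\frac{5370964}{821275} \approx 6.5398$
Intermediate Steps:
$m{\left(A \right)} = - \frac{1}{3 A}$ ($m{\left(A \right)} = \frac{1}{\left(-3\right) A} = - \frac{1}{3 A}$)
$V = \frac{9025}{144}$ ($V = \left(-8 - \frac{1}{3 \left(-4\right)}\right)^{2} = \left(-8 - - \frac{1}{12}\right)^{2} = \left(-8 + \frac{1}{12}\right)^{2} = \left(- \frac{95}{12}\right)^{2} = \frac{9025}{144} \approx 62.674$)
$\frac{98 - -243}{V} + \frac{200}{182} = \frac{98 - -243}{\frac{9025}{144}} + \frac{200}{182} = \left(98 + 243\right) \frac{144}{9025} + 200 \cdot \frac{1}{182} = 341 \cdot \frac{144}{9025} + \frac{100}{91} = \frac{49104}{9025} + \frac{100}{91} = \frac{5370964}{821275}$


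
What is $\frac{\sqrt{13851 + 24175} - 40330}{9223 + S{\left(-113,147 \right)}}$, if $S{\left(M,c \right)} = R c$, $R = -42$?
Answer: $- \frac{40330}{3049} + \frac{\sqrt{38026}}{3049} \approx -13.163$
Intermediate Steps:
$S{\left(M,c \right)} = - 42 c$
$\frac{\sqrt{13851 + 24175} - 40330}{9223 + S{\left(-113,147 \right)}} = \frac{\sqrt{13851 + 24175} - 40330}{9223 - 6174} = \frac{\sqrt{38026} - 40330}{9223 - 6174} = \frac{-40330 + \sqrt{38026}}{3049} = \left(-40330 + \sqrt{38026}\right) \frac{1}{3049} = - \frac{40330}{3049} + \frac{\sqrt{38026}}{3049}$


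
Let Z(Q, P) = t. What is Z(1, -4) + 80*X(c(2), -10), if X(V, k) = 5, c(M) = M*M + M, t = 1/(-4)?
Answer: 1599/4 ≈ 399.75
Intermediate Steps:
t = -¼ ≈ -0.25000
c(M) = M + M² (c(M) = M² + M = M + M²)
Z(Q, P) = -¼
Z(1, -4) + 80*X(c(2), -10) = -¼ + 80*5 = -¼ + 400 = 1599/4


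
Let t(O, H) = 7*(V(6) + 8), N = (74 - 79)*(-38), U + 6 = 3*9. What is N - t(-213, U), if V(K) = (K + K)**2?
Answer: -874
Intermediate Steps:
U = 21 (U = -6 + 3*9 = -6 + 27 = 21)
N = 190 (N = -5*(-38) = 190)
V(K) = 4*K**2 (V(K) = (2*K)**2 = 4*K**2)
t(O, H) = 1064 (t(O, H) = 7*(4*6**2 + 8) = 7*(4*36 + 8) = 7*(144 + 8) = 7*152 = 1064)
N - t(-213, U) = 190 - 1*1064 = 190 - 1064 = -874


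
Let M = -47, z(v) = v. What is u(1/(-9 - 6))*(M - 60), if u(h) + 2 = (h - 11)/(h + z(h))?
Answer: -8667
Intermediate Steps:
u(h) = -2 + (-11 + h)/(2*h) (u(h) = -2 + (h - 11)/(h + h) = -2 + (-11 + h)/((2*h)) = -2 + (-11 + h)*(1/(2*h)) = -2 + (-11 + h)/(2*h))
u(1/(-9 - 6))*(M - 60) = ((-11 - 3/(-9 - 6))/(2*(1/(-9 - 6))))*(-47 - 60) = ((-11 - 3/(-15))/(2*(1/(-15))))*(-107) = ((-11 - 3*(-1/15))/(2*(-1/15)))*(-107) = ((1/2)*(-15)*(-11 + 1/5))*(-107) = ((1/2)*(-15)*(-54/5))*(-107) = 81*(-107) = -8667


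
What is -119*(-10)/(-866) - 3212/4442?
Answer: -2016893/961693 ≈ -2.0972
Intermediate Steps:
-119*(-10)/(-866) - 3212/4442 = 1190*(-1/866) - 3212*1/4442 = -595/433 - 1606/2221 = -2016893/961693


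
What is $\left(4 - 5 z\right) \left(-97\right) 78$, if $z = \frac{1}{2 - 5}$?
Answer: $-42874$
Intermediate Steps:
$z = - \frac{1}{3}$ ($z = \frac{1}{-3} = - \frac{1}{3} \approx -0.33333$)
$\left(4 - 5 z\right) \left(-97\right) 78 = \left(4 - - \frac{5}{3}\right) \left(-97\right) 78 = \left(4 + \frac{5}{3}\right) \left(-97\right) 78 = \frac{17}{3} \left(-97\right) 78 = \left(- \frac{1649}{3}\right) 78 = -42874$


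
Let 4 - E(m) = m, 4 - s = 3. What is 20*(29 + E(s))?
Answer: 640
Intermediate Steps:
s = 1 (s = 4 - 1*3 = 4 - 3 = 1)
E(m) = 4 - m
20*(29 + E(s)) = 20*(29 + (4 - 1*1)) = 20*(29 + (4 - 1)) = 20*(29 + 3) = 20*32 = 640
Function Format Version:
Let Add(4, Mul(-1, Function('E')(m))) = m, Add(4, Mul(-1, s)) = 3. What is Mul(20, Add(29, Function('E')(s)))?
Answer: 640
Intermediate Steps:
s = 1 (s = Add(4, Mul(-1, 3)) = Add(4, -3) = 1)
Function('E')(m) = Add(4, Mul(-1, m))
Mul(20, Add(29, Function('E')(s))) = Mul(20, Add(29, Add(4, Mul(-1, 1)))) = Mul(20, Add(29, Add(4, -1))) = Mul(20, Add(29, 3)) = Mul(20, 32) = 640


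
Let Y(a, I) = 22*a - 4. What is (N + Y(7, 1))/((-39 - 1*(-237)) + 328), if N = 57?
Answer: 207/526 ≈ 0.39354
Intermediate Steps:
Y(a, I) = -4 + 22*a
(N + Y(7, 1))/((-39 - 1*(-237)) + 328) = (57 + (-4 + 22*7))/((-39 - 1*(-237)) + 328) = (57 + (-4 + 154))/((-39 + 237) + 328) = (57 + 150)/(198 + 328) = 207/526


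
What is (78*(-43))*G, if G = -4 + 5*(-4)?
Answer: 80496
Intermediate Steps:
G = -24 (G = -4 - 20 = -24)
(78*(-43))*G = (78*(-43))*(-24) = -3354*(-24) = 80496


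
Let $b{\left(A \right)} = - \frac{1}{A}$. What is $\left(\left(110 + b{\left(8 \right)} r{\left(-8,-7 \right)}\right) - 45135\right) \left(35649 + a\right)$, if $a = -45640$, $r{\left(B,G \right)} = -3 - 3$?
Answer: $\frac{1799349127}{4} \approx 4.4984 \cdot 10^{8}$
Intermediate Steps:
$r{\left(B,G \right)} = -6$ ($r{\left(B,G \right)} = -3 - 3 = -6$)
$\left(\left(110 + b{\left(8 \right)} r{\left(-8,-7 \right)}\right) - 45135\right) \left(35649 + a\right) = \left(\left(110 + - \frac{1}{8} \left(-6\right)\right) - 45135\right) \left(35649 - 45640\right) = \left(\left(110 + \left(-1\right) \frac{1}{8} \left(-6\right)\right) - 45135\right) \left(-9991\right) = \left(\left(110 - - \frac{3}{4}\right) - 45135\right) \left(-9991\right) = \left(\left(110 + \frac{3}{4}\right) - 45135\right) \left(-9991\right) = \left(\frac{443}{4} - 45135\right) \left(-9991\right) = \left(- \frac{180097}{4}\right) \left(-9991\right) = \frac{1799349127}{4}$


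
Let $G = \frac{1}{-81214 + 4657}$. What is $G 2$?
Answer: $- \frac{2}{76557} \approx -2.6124 \cdot 10^{-5}$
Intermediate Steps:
$G = - \frac{1}{76557}$ ($G = \frac{1}{-76557} = - \frac{1}{76557} \approx -1.3062 \cdot 10^{-5}$)
$G 2 = \left(- \frac{1}{76557}\right) 2 = - \frac{2}{76557}$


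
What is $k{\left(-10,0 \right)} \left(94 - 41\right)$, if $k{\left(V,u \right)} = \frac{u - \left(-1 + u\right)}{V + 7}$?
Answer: $- \frac{53}{3} \approx -17.667$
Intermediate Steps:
$k{\left(V,u \right)} = \frac{1}{7 + V}$ ($k{\left(V,u \right)} = 1 \frac{1}{7 + V} = \frac{1}{7 + V}$)
$k{\left(-10,0 \right)} \left(94 - 41\right) = \frac{94 - 41}{7 - 10} = \frac{1}{-3} \cdot 53 = \left(- \frac{1}{3}\right) 53 = - \frac{53}{3}$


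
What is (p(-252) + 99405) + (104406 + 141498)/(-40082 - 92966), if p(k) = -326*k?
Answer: 3019443729/16631 ≈ 1.8156e+5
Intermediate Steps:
(p(-252) + 99405) + (104406 + 141498)/(-40082 - 92966) = (-326*(-252) + 99405) + (104406 + 141498)/(-40082 - 92966) = (82152 + 99405) + 245904/(-133048) = 181557 + 245904*(-1/133048) = 181557 - 30738/16631 = 3019443729/16631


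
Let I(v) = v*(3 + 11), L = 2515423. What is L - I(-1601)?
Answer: 2537837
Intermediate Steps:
I(v) = 14*v (I(v) = v*14 = 14*v)
L - I(-1601) = 2515423 - 14*(-1601) = 2515423 - 1*(-22414) = 2515423 + 22414 = 2537837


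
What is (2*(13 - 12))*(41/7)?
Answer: 82/7 ≈ 11.714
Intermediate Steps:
(2*(13 - 12))*(41/7) = (2*1)*(41*(⅐)) = 2*(41/7) = 82/7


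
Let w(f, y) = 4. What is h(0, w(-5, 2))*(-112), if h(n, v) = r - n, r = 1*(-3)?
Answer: 336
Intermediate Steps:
r = -3
h(n, v) = -3 - n
h(0, w(-5, 2))*(-112) = (-3 - 1*0)*(-112) = (-3 + 0)*(-112) = -3*(-112) = 336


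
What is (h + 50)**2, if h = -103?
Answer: 2809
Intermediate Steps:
(h + 50)**2 = (-103 + 50)**2 = (-53)**2 = 2809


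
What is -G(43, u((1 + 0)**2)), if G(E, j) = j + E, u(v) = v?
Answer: -44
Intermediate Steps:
G(E, j) = E + j
-G(43, u((1 + 0)**2)) = -(43 + (1 + 0)**2) = -(43 + 1**2) = -(43 + 1) = -1*44 = -44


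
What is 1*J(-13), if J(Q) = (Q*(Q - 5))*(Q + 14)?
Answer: 234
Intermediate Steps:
J(Q) = Q*(-5 + Q)*(14 + Q) (J(Q) = (Q*(-5 + Q))*(14 + Q) = Q*(-5 + Q)*(14 + Q))
1*J(-13) = 1*(-13*(-70 + (-13)² + 9*(-13))) = 1*(-13*(-70 + 169 - 117)) = 1*(-13*(-18)) = 1*234 = 234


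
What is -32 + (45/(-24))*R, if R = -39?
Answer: 329/8 ≈ 41.125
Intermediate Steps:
-32 + (45/(-24))*R = -32 + (45/(-24))*(-39) = -32 + (45*(-1/24))*(-39) = -32 - 15/8*(-39) = -32 + 585/8 = 329/8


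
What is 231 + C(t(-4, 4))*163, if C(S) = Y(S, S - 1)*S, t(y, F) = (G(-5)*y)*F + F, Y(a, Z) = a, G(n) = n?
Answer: 1150359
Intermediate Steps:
t(y, F) = F - 5*F*y (t(y, F) = (-5*y)*F + F = -5*F*y + F = F - 5*F*y)
C(S) = S² (C(S) = S*S = S²)
231 + C(t(-4, 4))*163 = 231 + (4*(1 - 5*(-4)))²*163 = 231 + (4*(1 + 20))²*163 = 231 + (4*21)²*163 = 231 + 84²*163 = 231 + 7056*163 = 231 + 1150128 = 1150359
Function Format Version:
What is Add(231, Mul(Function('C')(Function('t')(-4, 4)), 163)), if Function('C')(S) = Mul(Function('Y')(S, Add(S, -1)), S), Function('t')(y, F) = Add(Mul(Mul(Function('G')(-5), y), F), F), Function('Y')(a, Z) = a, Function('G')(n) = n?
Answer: 1150359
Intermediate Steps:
Function('t')(y, F) = Add(F, Mul(-5, F, y)) (Function('t')(y, F) = Add(Mul(Mul(-5, y), F), F) = Add(Mul(-5, F, y), F) = Add(F, Mul(-5, F, y)))
Function('C')(S) = Pow(S, 2) (Function('C')(S) = Mul(S, S) = Pow(S, 2))
Add(231, Mul(Function('C')(Function('t')(-4, 4)), 163)) = Add(231, Mul(Pow(Mul(4, Add(1, Mul(-5, -4))), 2), 163)) = Add(231, Mul(Pow(Mul(4, Add(1, 20)), 2), 163)) = Add(231, Mul(Pow(Mul(4, 21), 2), 163)) = Add(231, Mul(Pow(84, 2), 163)) = Add(231, Mul(7056, 163)) = Add(231, 1150128) = 1150359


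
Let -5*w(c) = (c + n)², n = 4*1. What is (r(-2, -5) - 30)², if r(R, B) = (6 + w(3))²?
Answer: 151321/625 ≈ 242.11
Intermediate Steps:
n = 4
w(c) = -(4 + c)²/5 (w(c) = -(c + 4)²/5 = -(4 + c)²/5)
r(R, B) = 361/25 (r(R, B) = (6 - (4 + 3)²/5)² = (6 - ⅕*7²)² = (6 - ⅕*49)² = (6 - 49/5)² = (-19/5)² = 361/25)
(r(-2, -5) - 30)² = (361/25 - 30)² = (-389/25)² = 151321/625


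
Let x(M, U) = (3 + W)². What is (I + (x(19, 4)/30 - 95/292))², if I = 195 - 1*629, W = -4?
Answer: 3618361035601/19184400 ≈ 1.8861e+5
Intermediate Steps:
x(M, U) = 1 (x(M, U) = (3 - 4)² = (-1)² = 1)
I = -434 (I = 195 - 629 = -434)
(I + (x(19, 4)/30 - 95/292))² = (-434 + (1/30 - 95/292))² = (-434 - 1279/4380)² = (-1902199/4380)² = 3618361035601/19184400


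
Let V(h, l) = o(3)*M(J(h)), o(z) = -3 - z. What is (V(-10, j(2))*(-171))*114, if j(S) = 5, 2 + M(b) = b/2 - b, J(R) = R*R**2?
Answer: 58248072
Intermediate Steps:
J(R) = R**3
M(b) = -2 - b/2 (M(b) = -2 + (b/2 - b) = -2 - b/2)
V(h, l) = 12 + 3*h**3 (V(h, l) = (-3 - 1*3)*(-2 - h**3/2) = (-3 - 3)*(-2 - h**3/2) = -6*(-2 - h**3/2) = 12 + 3*h**3)
(V(-10, j(2))*(-171))*114 = ((12 + 3*(-10)**3)*(-171))*114 = ((12 + 3*(-1000))*(-171))*114 = ((12 - 3000)*(-171))*114 = -2988*(-171)*114 = 510948*114 = 58248072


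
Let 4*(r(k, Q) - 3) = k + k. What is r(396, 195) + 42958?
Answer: 43159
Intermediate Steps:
r(k, Q) = 3 + k/2 (r(k, Q) = 3 + (k + k)/4 = 3 + (2*k)/4 = 3 + k/2)
r(396, 195) + 42958 = (3 + (½)*396) + 42958 = (3 + 198) + 42958 = 201 + 42958 = 43159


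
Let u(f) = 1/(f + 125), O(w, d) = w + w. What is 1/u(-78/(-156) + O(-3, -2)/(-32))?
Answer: 2011/16 ≈ 125.69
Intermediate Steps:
O(w, d) = 2*w
u(f) = 1/(125 + f)
1/u(-78/(-156) + O(-3, -2)/(-32)) = 1/(1/(125 + (-78/(-156) + (2*(-3))/(-32)))) = 1/(1/(125 + (-78*(-1/156) - 6*(-1/32)))) = 1/(1/(125 + (½ + 3/16))) = 1/(1/(125 + 11/16)) = 1/(1/(2011/16)) = 1/(16/2011) = 2011/16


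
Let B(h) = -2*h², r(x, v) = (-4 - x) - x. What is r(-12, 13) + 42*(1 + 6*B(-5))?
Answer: -12538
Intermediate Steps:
r(x, v) = -4 - 2*x
r(-12, 13) + 42*(1 + 6*B(-5)) = (-4 - 2*(-12)) + 42*(1 + 6*(-2*(-5)²)) = (-4 + 24) + 42*(1 + 6*(-2*25)) = 20 + 42*(1 + 6*(-50)) = 20 + 42*(1 - 300) = 20 + 42*(-299) = 20 - 12558 = -12538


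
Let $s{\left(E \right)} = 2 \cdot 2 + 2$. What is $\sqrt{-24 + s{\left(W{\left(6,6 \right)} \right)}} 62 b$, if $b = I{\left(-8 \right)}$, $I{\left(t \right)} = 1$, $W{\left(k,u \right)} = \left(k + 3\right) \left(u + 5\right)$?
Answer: $186 i \sqrt{2} \approx 263.04 i$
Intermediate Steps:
$W{\left(k,u \right)} = \left(3 + k\right) \left(5 + u\right)$
$s{\left(E \right)} = 6$ ($s{\left(E \right)} = 4 + 2 = 6$)
$b = 1$
$\sqrt{-24 + s{\left(W{\left(6,6 \right)} \right)}} 62 b = \sqrt{-24 + 6} \cdot 62 \cdot 1 = \sqrt{-18} \cdot 62 \cdot 1 = 3 i \sqrt{2} \cdot 62 \cdot 1 = 186 i \sqrt{2} \cdot 1 = 186 i \sqrt{2}$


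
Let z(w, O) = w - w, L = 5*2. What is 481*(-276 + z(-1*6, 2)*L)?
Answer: -132756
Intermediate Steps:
L = 10
z(w, O) = 0
481*(-276 + z(-1*6, 2)*L) = 481*(-276 + 0*10) = 481*(-276 + 0) = 481*(-276) = -132756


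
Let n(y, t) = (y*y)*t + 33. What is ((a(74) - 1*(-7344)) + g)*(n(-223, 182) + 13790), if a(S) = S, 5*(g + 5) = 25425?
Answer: 113288133498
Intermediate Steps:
g = 5080 (g = -5 + (⅕)*25425 = -5 + 5085 = 5080)
n(y, t) = 33 + t*y² (n(y, t) = y²*t + 33 = t*y² + 33 = 33 + t*y²)
((a(74) - 1*(-7344)) + g)*(n(-223, 182) + 13790) = ((74 - 1*(-7344)) + 5080)*((33 + 182*(-223)²) + 13790) = ((74 + 7344) + 5080)*((33 + 182*49729) + 13790) = (7418 + 5080)*((33 + 9050678) + 13790) = 12498*(9050711 + 13790) = 12498*9064501 = 113288133498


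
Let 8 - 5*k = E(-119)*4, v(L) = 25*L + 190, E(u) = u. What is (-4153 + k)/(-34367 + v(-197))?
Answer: 20281/195510 ≈ 0.10373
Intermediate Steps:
v(L) = 190 + 25*L
k = 484/5 (k = 8/5 - (-119)*4/5 = 8/5 - ⅕*(-476) = 8/5 + 476/5 = 484/5 ≈ 96.800)
(-4153 + k)/(-34367 + v(-197)) = (-4153 + 484/5)/(-34367 + (190 + 25*(-197))) = -20281/(5*(-34367 + (190 - 4925))) = -20281/(5*(-34367 - 4735)) = -20281/5/(-39102) = -20281/5*(-1/39102) = 20281/195510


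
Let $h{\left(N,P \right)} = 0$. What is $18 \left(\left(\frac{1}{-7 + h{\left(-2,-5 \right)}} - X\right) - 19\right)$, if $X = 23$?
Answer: $- \frac{5310}{7} \approx -758.57$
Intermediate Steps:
$18 \left(\left(\frac{1}{-7 + h{\left(-2,-5 \right)}} - X\right) - 19\right) = 18 \left(\left(\frac{1}{-7 + 0} - 23\right) - 19\right) = 18 \left(\left(\frac{1}{-7} - 23\right) - 19\right) = 18 \left(\left(- \frac{1}{7} - 23\right) - 19\right) = 18 \left(- \frac{162}{7} - 19\right) = 18 \left(- \frac{295}{7}\right) = - \frac{5310}{7}$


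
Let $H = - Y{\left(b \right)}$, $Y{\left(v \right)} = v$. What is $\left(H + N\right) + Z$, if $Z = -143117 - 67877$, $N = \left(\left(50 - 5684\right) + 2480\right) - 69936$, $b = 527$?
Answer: $-284611$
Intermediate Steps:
$N = -73090$ ($N = \left(\left(50 - 5684\right) + 2480\right) - 69936 = \left(-5634 + 2480\right) - 69936 = -3154 - 69936 = -73090$)
$H = -527$ ($H = \left(-1\right) 527 = -527$)
$Z = -210994$ ($Z = -143117 - 67877 = -210994$)
$\left(H + N\right) + Z = \left(-527 - 73090\right) - 210994 = -73617 - 210994 = -284611$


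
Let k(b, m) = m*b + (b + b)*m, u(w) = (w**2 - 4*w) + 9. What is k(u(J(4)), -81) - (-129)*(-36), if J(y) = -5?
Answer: -17766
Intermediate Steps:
u(w) = 9 + w**2 - 4*w
k(b, m) = 3*b*m (k(b, m) = b*m + (2*b)*m = b*m + 2*b*m = 3*b*m)
k(u(J(4)), -81) - (-129)*(-36) = 3*(9 + (-5)**2 - 4*(-5))*(-81) - (-129)*(-36) = 3*(9 + 25 + 20)*(-81) - 1*4644 = 3*54*(-81) - 4644 = -13122 - 4644 = -17766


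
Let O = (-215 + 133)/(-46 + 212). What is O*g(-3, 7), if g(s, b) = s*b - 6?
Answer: 1107/83 ≈ 13.337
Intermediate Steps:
O = -41/83 (O = -82/166 = -82*1/166 = -41/83 ≈ -0.49398)
g(s, b) = -6 + b*s (g(s, b) = b*s - 6 = -6 + b*s)
O*g(-3, 7) = -41*(-6 + 7*(-3))/83 = -41*(-6 - 21)/83 = -41/83*(-27) = 1107/83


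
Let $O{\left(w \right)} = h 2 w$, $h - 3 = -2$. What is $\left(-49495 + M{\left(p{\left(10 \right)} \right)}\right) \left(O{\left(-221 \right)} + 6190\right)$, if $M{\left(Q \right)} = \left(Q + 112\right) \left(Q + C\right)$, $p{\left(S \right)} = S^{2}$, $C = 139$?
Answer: $6742404$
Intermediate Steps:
$h = 1$ ($h = 3 - 2 = 1$)
$O{\left(w \right)} = 2 w$ ($O{\left(w \right)} = 1 \cdot 2 w = 2 w$)
$M{\left(Q \right)} = \left(112 + Q\right) \left(139 + Q\right)$ ($M{\left(Q \right)} = \left(Q + 112\right) \left(Q + 139\right) = \left(112 + Q\right) \left(139 + Q\right)$)
$\left(-49495 + M{\left(p{\left(10 \right)} \right)}\right) \left(O{\left(-221 \right)} + 6190\right) = \left(-49495 + \left(15568 + \left(10^{2}\right)^{2} + 251 \cdot 10^{2}\right)\right) \left(2 \left(-221\right) + 6190\right) = \left(-49495 + \left(15568 + 100^{2} + 251 \cdot 100\right)\right) \left(-442 + 6190\right) = \left(-49495 + \left(15568 + 10000 + 25100\right)\right) 5748 = \left(-49495 + 50668\right) 5748 = 1173 \cdot 5748 = 6742404$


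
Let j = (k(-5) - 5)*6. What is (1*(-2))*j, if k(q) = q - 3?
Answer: 156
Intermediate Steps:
k(q) = -3 + q
j = -78 (j = ((-3 - 5) - 5)*6 = (-8 - 5)*6 = -13*6 = -78)
(1*(-2))*j = (1*(-2))*(-78) = -2*(-78) = 156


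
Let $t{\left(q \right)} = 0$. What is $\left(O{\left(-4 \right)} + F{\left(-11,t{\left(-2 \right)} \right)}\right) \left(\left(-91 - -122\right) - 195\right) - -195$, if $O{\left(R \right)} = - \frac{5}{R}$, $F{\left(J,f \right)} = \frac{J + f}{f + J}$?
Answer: $-174$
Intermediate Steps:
$F{\left(J,f \right)} = 1$ ($F{\left(J,f \right)} = \frac{J + f}{J + f} = 1$)
$\left(O{\left(-4 \right)} + F{\left(-11,t{\left(-2 \right)} \right)}\right) \left(\left(-91 - -122\right) - 195\right) - -195 = \left(- \frac{5}{-4} + 1\right) \left(\left(-91 - -122\right) - 195\right) - -195 = \left(\left(-5\right) \left(- \frac{1}{4}\right) + 1\right) \left(\left(-91 + 122\right) - 195\right) + 195 = \left(\frac{5}{4} + 1\right) \left(31 - 195\right) + 195 = \frac{9}{4} \left(-164\right) + 195 = -369 + 195 = -174$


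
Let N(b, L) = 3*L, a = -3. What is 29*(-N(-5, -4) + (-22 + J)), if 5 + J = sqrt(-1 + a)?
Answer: -435 + 58*I ≈ -435.0 + 58.0*I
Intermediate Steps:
J = -5 + 2*I (J = -5 + sqrt(-1 - 3) = -5 + sqrt(-4) = -5 + 2*I ≈ -5.0 + 2.0*I)
29*(-N(-5, -4) + (-22 + J)) = 29*(-3*(-4) + (-22 + (-5 + 2*I))) = 29*(-1*(-12) + (-27 + 2*I)) = 29*(12 + (-27 + 2*I)) = 29*(-15 + 2*I) = -435 + 58*I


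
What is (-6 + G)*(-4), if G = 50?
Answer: -176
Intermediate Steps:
(-6 + G)*(-4) = (-6 + 50)*(-4) = 44*(-4) = -176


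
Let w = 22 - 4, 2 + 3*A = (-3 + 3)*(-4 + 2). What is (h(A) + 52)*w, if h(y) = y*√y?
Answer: 936 - 4*I*√6 ≈ 936.0 - 9.798*I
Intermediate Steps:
A = -⅔ (A = -⅔ + ((-3 + 3)*(-4 + 2))/3 = -⅔ + (0*(-2))/3 = -⅔ + (⅓)*0 = -⅔ + 0 = -⅔ ≈ -0.66667)
w = 18
h(y) = y^(3/2)
(h(A) + 52)*w = ((-⅔)^(3/2) + 52)*18 = (-2*I*√6/9 + 52)*18 = (52 - 2*I*√6/9)*18 = 936 - 4*I*√6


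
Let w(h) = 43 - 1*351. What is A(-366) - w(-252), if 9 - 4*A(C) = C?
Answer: 1607/4 ≈ 401.75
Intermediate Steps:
A(C) = 9/4 - C/4
w(h) = -308 (w(h) = 43 - 351 = -308)
A(-366) - w(-252) = (9/4 - 1/4*(-366)) - 1*(-308) = (9/4 + 183/2) + 308 = 375/4 + 308 = 1607/4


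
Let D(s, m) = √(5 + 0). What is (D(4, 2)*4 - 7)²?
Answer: 129 - 56*√5 ≈ 3.7802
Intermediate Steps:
D(s, m) = √5
(D(4, 2)*4 - 7)² = (√5*4 - 7)² = (4*√5 - 7)² = (-7 + 4*√5)²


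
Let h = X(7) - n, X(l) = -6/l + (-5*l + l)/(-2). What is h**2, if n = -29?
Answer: 87025/49 ≈ 1776.0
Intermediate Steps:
X(l) = -6/l + 2*l (X(l) = -6/l - 4*l*(-1/2) = -6/l + 2*l)
h = 295/7 (h = (-6/7 + 2*7) - 1*(-29) = (-6*1/7 + 14) + 29 = (-6/7 + 14) + 29 = 92/7 + 29 = 295/7 ≈ 42.143)
h**2 = (295/7)**2 = 87025/49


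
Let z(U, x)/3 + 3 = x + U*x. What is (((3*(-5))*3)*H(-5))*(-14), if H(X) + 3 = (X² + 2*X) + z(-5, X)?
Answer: 39690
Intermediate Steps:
z(U, x) = -9 + 3*x + 3*U*x (z(U, x) = -9 + 3*(x + U*x) = -9 + (3*x + 3*U*x) = -9 + 3*x + 3*U*x)
H(X) = -12 + X² - 10*X (H(X) = -3 + ((X² + 2*X) + (-9 + 3*X + 3*(-5)*X)) = -3 + ((X² + 2*X) + (-9 + 3*X - 15*X)) = -3 + ((X² + 2*X) + (-9 - 12*X)) = -3 + (-9 + X² - 10*X) = -12 + X² - 10*X)
(((3*(-5))*3)*H(-5))*(-14) = (((3*(-5))*3)*(-12 + (-5)² - 10*(-5)))*(-14) = ((-15*3)*(-12 + 25 + 50))*(-14) = -45*63*(-14) = -2835*(-14) = 39690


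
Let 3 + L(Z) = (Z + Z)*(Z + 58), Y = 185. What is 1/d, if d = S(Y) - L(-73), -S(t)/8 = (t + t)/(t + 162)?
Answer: -347/761849 ≈ -0.00045547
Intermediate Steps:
L(Z) = -3 + 2*Z*(58 + Z) (L(Z) = -3 + (Z + Z)*(Z + 58) = -3 + (2*Z)*(58 + Z) = -3 + 2*Z*(58 + Z))
S(t) = -16*t/(162 + t) (S(t) = -8*(t + t)/(t + 162) = -8*2*t/(162 + t) = -16*t/(162 + t))
d = -761849/347 (d = -16*185/(162 + 185) - (-3 + 2*(-73)² + 116*(-73)) = -16*185/347 - (-3 + 2*5329 - 8468) = -16*185*1/347 - (-3 + 10658 - 8468) = -2960/347 - 1*2187 = -2960/347 - 2187 = -761849/347 ≈ -2195.5)
1/d = 1/(-761849/347) = -347/761849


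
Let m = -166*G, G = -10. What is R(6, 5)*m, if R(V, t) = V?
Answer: 9960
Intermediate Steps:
m = 1660 (m = -166*(-10) = 1660)
R(6, 5)*m = 6*1660 = 9960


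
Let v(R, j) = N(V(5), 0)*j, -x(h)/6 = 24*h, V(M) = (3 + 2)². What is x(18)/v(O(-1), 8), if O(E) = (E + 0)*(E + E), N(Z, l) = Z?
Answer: -324/25 ≈ -12.960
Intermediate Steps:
V(M) = 25 (V(M) = 5² = 25)
O(E) = 2*E² (O(E) = E*(2*E) = 2*E²)
x(h) = -144*h
v(R, j) = 25*j
x(18)/v(O(-1), 8) = (-144*18)/((25*8)) = -2592/200 = -2592*1/200 = -324/25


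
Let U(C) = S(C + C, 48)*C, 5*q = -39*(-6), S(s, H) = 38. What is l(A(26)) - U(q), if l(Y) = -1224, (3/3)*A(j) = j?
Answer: -15012/5 ≈ -3002.4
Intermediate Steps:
A(j) = j
q = 234/5 (q = (-39*(-6))/5 = (⅕)*234 = 234/5 ≈ 46.800)
U(C) = 38*C
l(A(26)) - U(q) = -1224 - 38*234/5 = -1224 - 1*8892/5 = -1224 - 8892/5 = -15012/5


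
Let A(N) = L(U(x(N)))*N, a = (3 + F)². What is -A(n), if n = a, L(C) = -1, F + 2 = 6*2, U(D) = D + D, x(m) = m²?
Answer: 169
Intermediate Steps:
U(D) = 2*D
F = 10 (F = -2 + 6*2 = -2 + 12 = 10)
a = 169 (a = (3 + 10)² = 13² = 169)
n = 169
A(N) = -N
-A(n) = -(-1)*169 = -1*(-169) = 169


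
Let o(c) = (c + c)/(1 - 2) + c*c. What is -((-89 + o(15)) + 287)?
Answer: -393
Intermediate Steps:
o(c) = c**2 - 2*c (o(c) = (2*c)/(-1) + c**2 = (2*c)*(-1) + c**2 = -2*c + c**2 = c**2 - 2*c)
-((-89 + o(15)) + 287) = -((-89 + 15*(-2 + 15)) + 287) = -((-89 + 15*13) + 287) = -((-89 + 195) + 287) = -(106 + 287) = -1*393 = -393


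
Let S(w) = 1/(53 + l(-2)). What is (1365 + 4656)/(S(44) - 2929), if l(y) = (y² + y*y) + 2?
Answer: -379323/184526 ≈ -2.0557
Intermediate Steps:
l(y) = 2 + 2*y² (l(y) = (y² + y²) + 2 = 2*y² + 2 = 2 + 2*y²)
S(w) = 1/63 (S(w) = 1/(53 + (2 + 2*(-2)²)) = 1/(53 + (2 + 2*4)) = 1/(53 + (2 + 8)) = 1/(53 + 10) = 1/63)
(1365 + 4656)/(S(44) - 2929) = (1365 + 4656)/(1/63 - 2929) = 6021/(-184526/63) = 6021*(-63/184526) = -379323/184526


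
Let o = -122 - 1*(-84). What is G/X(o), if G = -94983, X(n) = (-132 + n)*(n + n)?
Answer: -94983/12920 ≈ -7.3516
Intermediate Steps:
o = -38 (o = -122 + 84 = -38)
X(n) = 2*n*(-132 + n) (X(n) = (-132 + n)*(2*n) = 2*n*(-132 + n))
G/X(o) = -94983*(-1/(76*(-132 - 38))) = -94983/(2*(-38)*(-170)) = -94983/12920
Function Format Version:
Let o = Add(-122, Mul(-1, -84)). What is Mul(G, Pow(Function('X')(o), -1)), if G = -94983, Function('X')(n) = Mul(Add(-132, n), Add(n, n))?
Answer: Rational(-94983, 12920) ≈ -7.3516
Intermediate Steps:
o = -38 (o = Add(-122, 84) = -38)
Function('X')(n) = Mul(2, n, Add(-132, n)) (Function('X')(n) = Mul(Add(-132, n), Mul(2, n)) = Mul(2, n, Add(-132, n)))
Mul(G, Pow(Function('X')(o), -1)) = Mul(-94983, Pow(Mul(2, -38, Add(-132, -38)), -1)) = Mul(-94983, Pow(Mul(2, -38, -170), -1)) = Mul(-94983, Pow(12920, -1)) = Mul(-94983, Rational(1, 12920)) = Rational(-94983, 12920)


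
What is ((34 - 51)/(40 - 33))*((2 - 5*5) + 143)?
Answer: -2040/7 ≈ -291.43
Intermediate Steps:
((34 - 51)/(40 - 33))*((2 - 5*5) + 143) = (-17/7)*((2 - 25) + 143) = (-17*⅐)*(-23 + 143) = -17/7*120 = -2040/7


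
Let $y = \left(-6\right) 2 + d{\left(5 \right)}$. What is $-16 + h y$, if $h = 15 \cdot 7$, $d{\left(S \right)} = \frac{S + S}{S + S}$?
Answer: $-1171$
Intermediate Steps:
$d{\left(S \right)} = 1$ ($d{\left(S \right)} = \frac{2 S}{2 S} = 2 S \frac{1}{2 S} = 1$)
$h = 105$
$y = -11$ ($y = \left(-6\right) 2 + 1 = -12 + 1 = -11$)
$-16 + h y = -16 + 105 \left(-11\right) = -16 - 1155 = -1171$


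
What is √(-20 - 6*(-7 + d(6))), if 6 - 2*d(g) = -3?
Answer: I*√5 ≈ 2.2361*I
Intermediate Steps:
d(g) = 9/2 (d(g) = 3 - ½*(-3) = 3 + 3/2 = 9/2)
√(-20 - 6*(-7 + d(6))) = √(-20 - 6*(-7 + 9/2)) = √(-20 - 6*(-5/2)) = √(-20 + 15) = √(-5) = I*√5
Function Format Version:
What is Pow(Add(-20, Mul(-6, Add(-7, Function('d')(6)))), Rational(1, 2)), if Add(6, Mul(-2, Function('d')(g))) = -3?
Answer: Mul(I, Pow(5, Rational(1, 2))) ≈ Mul(2.2361, I)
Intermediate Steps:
Function('d')(g) = Rational(9, 2) (Function('d')(g) = Add(3, Mul(Rational(-1, 2), -3)) = Add(3, Rational(3, 2)) = Rational(9, 2))
Pow(Add(-20, Mul(-6, Add(-7, Function('d')(6)))), Rational(1, 2)) = Pow(Add(-20, Mul(-6, Add(-7, Rational(9, 2)))), Rational(1, 2)) = Pow(Add(-20, Mul(-6, Rational(-5, 2))), Rational(1, 2)) = Pow(Add(-20, 15), Rational(1, 2)) = Pow(-5, Rational(1, 2)) = Mul(I, Pow(5, Rational(1, 2)))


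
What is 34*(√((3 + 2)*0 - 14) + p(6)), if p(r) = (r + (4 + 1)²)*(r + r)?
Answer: 12648 + 34*I*√14 ≈ 12648.0 + 127.22*I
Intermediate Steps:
p(r) = 2*r*(25 + r) (p(r) = (r + 5²)*(2*r) = (r + 25)*(2*r) = (25 + r)*(2*r) = 2*r*(25 + r))
34*(√((3 + 2)*0 - 14) + p(6)) = 34*(√((3 + 2)*0 - 14) + 2*6*(25 + 6)) = 34*(√(5*0 - 14) + 2*6*31) = 34*(√(0 - 14) + 372) = 34*(√(-14) + 372) = 34*(I*√14 + 372) = 34*(372 + I*√14) = 12648 + 34*I*√14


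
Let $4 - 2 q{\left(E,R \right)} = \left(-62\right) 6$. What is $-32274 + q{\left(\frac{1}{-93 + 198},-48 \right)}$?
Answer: $-32086$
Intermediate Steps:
$q{\left(E,R \right)} = 188$ ($q{\left(E,R \right)} = 2 - \frac{\left(-62\right) 6}{2} = 2 - -186 = 2 + 186 = 188$)
$-32274 + q{\left(\frac{1}{-93 + 198},-48 \right)} = -32274 + 188 = -32086$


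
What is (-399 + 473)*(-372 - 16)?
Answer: -28712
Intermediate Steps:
(-399 + 473)*(-372 - 16) = 74*(-388) = -28712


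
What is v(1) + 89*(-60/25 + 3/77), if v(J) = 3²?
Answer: -77436/385 ≈ -201.13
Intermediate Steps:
v(J) = 9
v(1) + 89*(-60/25 + 3/77) = 9 + 89*(-60/25 + 3/77) = 9 + 89*(-60*1/25 + 3*(1/77)) = 9 + 89*(-12/5 + 3/77) = 9 + 89*(-909/385) = 9 - 80901/385 = -77436/385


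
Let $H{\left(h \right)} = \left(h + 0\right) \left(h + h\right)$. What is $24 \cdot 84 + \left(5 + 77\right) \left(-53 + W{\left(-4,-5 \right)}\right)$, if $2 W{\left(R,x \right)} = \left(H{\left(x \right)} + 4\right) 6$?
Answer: $10954$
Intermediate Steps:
$H{\left(h \right)} = 2 h^{2}$ ($H{\left(h \right)} = h 2 h = 2 h^{2}$)
$W{\left(R,x \right)} = 12 + 6 x^{2}$ ($W{\left(R,x \right)} = \frac{\left(2 x^{2} + 4\right) 6}{2} = \frac{\left(4 + 2 x^{2}\right) 6}{2} = \frac{24 + 12 x^{2}}{2} = 12 + 6 x^{2}$)
$24 \cdot 84 + \left(5 + 77\right) \left(-53 + W{\left(-4,-5 \right)}\right) = 24 \cdot 84 + \left(5 + 77\right) \left(-53 + \left(12 + 6 \left(-5\right)^{2}\right)\right) = 2016 + 82 \left(-53 + \left(12 + 6 \cdot 25\right)\right) = 2016 + 82 \left(-53 + \left(12 + 150\right)\right) = 2016 + 82 \left(-53 + 162\right) = 2016 + 82 \cdot 109 = 2016 + 8938 = 10954$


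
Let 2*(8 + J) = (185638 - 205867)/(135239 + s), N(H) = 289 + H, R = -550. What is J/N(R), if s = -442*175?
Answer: 946453/30218058 ≈ 0.031321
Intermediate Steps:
s = -77350
J = -946453/115778 (J = -8 + ((185638 - 205867)/(135239 - 77350))/2 = -8 + (-20229/57889)/2 = -8 + (-20229*1/57889)/2 = -8 + (1/2)*(-20229/57889) = -8 - 20229/115778 = -946453/115778 ≈ -8.1747)
J/N(R) = -946453/(115778*(289 - 550)) = -946453/115778/(-261) = -946453/115778*(-1/261) = 946453/30218058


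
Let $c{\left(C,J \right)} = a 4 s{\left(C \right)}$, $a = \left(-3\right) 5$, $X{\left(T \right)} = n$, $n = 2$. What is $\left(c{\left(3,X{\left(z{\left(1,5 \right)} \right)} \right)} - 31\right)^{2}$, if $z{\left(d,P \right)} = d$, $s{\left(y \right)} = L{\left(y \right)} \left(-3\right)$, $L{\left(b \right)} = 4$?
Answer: $474721$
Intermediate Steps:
$s{\left(y \right)} = -12$ ($s{\left(y \right)} = 4 \left(-3\right) = -12$)
$X{\left(T \right)} = 2$
$a = -15$
$c{\left(C,J \right)} = 720$ ($c{\left(C,J \right)} = \left(-15\right) 4 \left(-12\right) = \left(-60\right) \left(-12\right) = 720$)
$\left(c{\left(3,X{\left(z{\left(1,5 \right)} \right)} \right)} - 31\right)^{2} = \left(720 - 31\right)^{2} = 689^{2} = 474721$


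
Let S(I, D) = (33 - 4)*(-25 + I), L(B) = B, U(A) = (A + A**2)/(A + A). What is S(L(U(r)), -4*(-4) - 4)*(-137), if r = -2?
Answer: 202623/2 ≈ 1.0131e+5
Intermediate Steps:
U(A) = (A + A**2)/(2*A) (U(A) = (A + A**2)/((2*A)) = (A + A**2)*(1/(2*A)) = (A + A**2)/(2*A))
S(I, D) = -725 + 29*I (S(I, D) = 29*(-25 + I) = -725 + 29*I)
S(L(U(r)), -4*(-4) - 4)*(-137) = (-725 + 29*(1/2 + (1/2)*(-2)))*(-137) = (-725 + 29*(1/2 - 1))*(-137) = (-725 + 29*(-1/2))*(-137) = (-725 - 29/2)*(-137) = -1479/2*(-137) = 202623/2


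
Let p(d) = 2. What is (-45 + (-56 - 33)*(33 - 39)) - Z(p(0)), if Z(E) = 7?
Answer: 482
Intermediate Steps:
(-45 + (-56 - 33)*(33 - 39)) - Z(p(0)) = (-45 + (-56 - 33)*(33 - 39)) - 1*7 = (-45 - 89*(-6)) - 7 = (-45 + 534) - 7 = 489 - 7 = 482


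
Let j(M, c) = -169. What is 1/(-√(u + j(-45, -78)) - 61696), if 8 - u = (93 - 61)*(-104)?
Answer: -61696/3806393249 + √3167/3806393249 ≈ -1.6194e-5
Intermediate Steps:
u = 3336 (u = 8 - (93 - 61)*(-104) = 8 - 32*(-104) = 8 - 1*(-3328) = 8 + 3328 = 3336)
1/(-√(u + j(-45, -78)) - 61696) = 1/(-√(3336 - 169) - 61696) = 1/(-√3167 - 61696) = 1/(-61696 - √3167)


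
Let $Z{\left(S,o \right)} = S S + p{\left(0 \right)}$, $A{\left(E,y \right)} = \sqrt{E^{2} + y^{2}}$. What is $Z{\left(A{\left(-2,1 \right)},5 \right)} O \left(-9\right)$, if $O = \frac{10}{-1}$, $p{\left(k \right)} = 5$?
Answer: $900$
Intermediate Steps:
$O = -10$ ($O = 10 \left(-1\right) = -10$)
$Z{\left(S,o \right)} = 5 + S^{2}$ ($Z{\left(S,o \right)} = S S + 5 = S^{2} + 5 = 5 + S^{2}$)
$Z{\left(A{\left(-2,1 \right)},5 \right)} O \left(-9\right) = \left(5 + \left(\sqrt{\left(-2\right)^{2} + 1^{2}}\right)^{2}\right) \left(-10\right) \left(-9\right) = \left(5 + \left(\sqrt{4 + 1}\right)^{2}\right) \left(-10\right) \left(-9\right) = \left(5 + \left(\sqrt{5}\right)^{2}\right) \left(-10\right) \left(-9\right) = \left(5 + 5\right) \left(-10\right) \left(-9\right) = 10 \left(-10\right) \left(-9\right) = \left(-100\right) \left(-9\right) = 900$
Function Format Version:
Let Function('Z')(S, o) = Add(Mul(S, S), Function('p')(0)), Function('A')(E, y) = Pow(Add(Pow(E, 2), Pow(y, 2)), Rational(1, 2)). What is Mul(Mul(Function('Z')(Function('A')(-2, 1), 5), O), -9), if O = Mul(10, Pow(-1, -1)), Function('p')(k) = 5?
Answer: 900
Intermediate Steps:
O = -10 (O = Mul(10, -1) = -10)
Function('Z')(S, o) = Add(5, Pow(S, 2)) (Function('Z')(S, o) = Add(Mul(S, S), 5) = Add(Pow(S, 2), 5) = Add(5, Pow(S, 2)))
Mul(Mul(Function('Z')(Function('A')(-2, 1), 5), O), -9) = Mul(Mul(Add(5, Pow(Pow(Add(Pow(-2, 2), Pow(1, 2)), Rational(1, 2)), 2)), -10), -9) = Mul(Mul(Add(5, Pow(Pow(Add(4, 1), Rational(1, 2)), 2)), -10), -9) = Mul(Mul(Add(5, Pow(Pow(5, Rational(1, 2)), 2)), -10), -9) = Mul(Mul(Add(5, 5), -10), -9) = Mul(Mul(10, -10), -9) = Mul(-100, -9) = 900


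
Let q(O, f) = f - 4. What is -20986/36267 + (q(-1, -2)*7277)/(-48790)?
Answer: 39970201/126390495 ≈ 0.31624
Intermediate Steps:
q(O, f) = -4 + f
-20986/36267 + (q(-1, -2)*7277)/(-48790) = -20986/36267 + ((-4 - 2)*7277)/(-48790) = -20986*1/36267 - 6*7277*(-1/48790) = -2998/5181 - 43662*(-1/48790) = -2998/5181 + 21831/24395 = 39970201/126390495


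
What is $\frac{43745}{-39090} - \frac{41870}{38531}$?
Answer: $- \frac{12536743}{5683686} \approx -2.2057$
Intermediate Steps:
$\frac{43745}{-39090} - \frac{41870}{38531} = 43745 \left(- \frac{1}{39090}\right) - \frac{790}{727} = - \frac{8749}{7818} - \frac{790}{727} = - \frac{12536743}{5683686}$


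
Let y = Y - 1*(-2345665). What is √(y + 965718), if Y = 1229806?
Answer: √4541189 ≈ 2131.0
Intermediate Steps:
y = 3575471 (y = 1229806 - 1*(-2345665) = 1229806 + 2345665 = 3575471)
√(y + 965718) = √(3575471 + 965718) = √4541189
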